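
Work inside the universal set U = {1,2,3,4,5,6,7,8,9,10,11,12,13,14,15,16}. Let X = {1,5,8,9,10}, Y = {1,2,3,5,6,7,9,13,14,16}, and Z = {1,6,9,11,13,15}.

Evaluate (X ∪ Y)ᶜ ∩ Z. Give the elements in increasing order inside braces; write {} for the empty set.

{11,15}

X ∪ Y = {1,2,3,5,6,7,8,9,10,13,14,16}
(X ∪ Y)ᶜ = {4,11,12,15}
(X ∪ Y)ᶜ ∩ Z = {11,15}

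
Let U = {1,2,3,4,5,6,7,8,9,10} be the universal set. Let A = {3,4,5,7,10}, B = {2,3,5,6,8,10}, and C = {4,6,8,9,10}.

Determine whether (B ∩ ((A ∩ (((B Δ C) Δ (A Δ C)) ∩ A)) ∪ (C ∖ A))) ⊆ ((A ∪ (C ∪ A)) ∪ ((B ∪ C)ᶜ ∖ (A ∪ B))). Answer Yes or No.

B Δ C = {2,3,4,5,9}
A Δ C = {3,5,6,7,8,9}
(B Δ C) Δ (A Δ C) = {2,4,6,7,8}
((B Δ C) Δ (A Δ C)) ∩ A = {4,7}
A ∩ (((B Δ C) Δ (A Δ C)) ∩ A) = {4,7}
C ∖ A = {6,8,9}
(A ∩ (((B Δ C) Δ (A Δ C)) ∩ A)) ∪ (C ∖ A) = {4,6,7,8,9}
B ∩ ((A ∩ (((B Δ C) Δ (A Δ C)) ∩ A)) ∪ (C ∖ A)) = {6,8}
C ∪ A = {3,4,5,6,7,8,9,10}
A ∪ (C ∪ A) = {3,4,5,6,7,8,9,10}
B ∪ C = {2,3,4,5,6,8,9,10}
(B ∪ C)ᶜ = {1,7}
A ∪ B = {2,3,4,5,6,7,8,10}
(B ∪ C)ᶜ ∖ (A ∪ B) = {1}
(A ∪ (C ∪ A)) ∪ ((B ∪ C)ᶜ ∖ (A ∪ B)) = {1,3,4,5,6,7,8,9,10}
Every element of {6,8} is in {1,3,4,5,6,7,8,9,10}, so B ∩ ((A ∩ (((B Δ C) Δ (A Δ C)) ∩ A)) ∪ (C ∖ A)) ⊆ (A ∪ (C ∪ A)) ∪ ((B ∪ C)ᶜ ∖ (A ∪ B)).

Yes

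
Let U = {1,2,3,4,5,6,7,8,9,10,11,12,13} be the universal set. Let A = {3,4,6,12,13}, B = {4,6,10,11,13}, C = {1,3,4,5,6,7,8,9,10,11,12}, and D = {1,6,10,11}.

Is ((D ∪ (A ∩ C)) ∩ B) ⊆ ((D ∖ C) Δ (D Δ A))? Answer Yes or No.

A ∩ C = {3,4,6,12}
D ∪ (A ∩ C) = {1,3,4,6,10,11,12}
(D ∪ (A ∩ C)) ∩ B = {4,6,10,11}
D ∖ C = {}
D Δ A = {1,3,4,10,11,12,13}
(D ∖ C) Δ (D Δ A) = {1,3,4,10,11,12,13}
6 ∈ (D ∪ (A ∩ C)) ∩ B but 6 ∉ (D ∖ C) Δ (D Δ A), so the inclusion fails.

No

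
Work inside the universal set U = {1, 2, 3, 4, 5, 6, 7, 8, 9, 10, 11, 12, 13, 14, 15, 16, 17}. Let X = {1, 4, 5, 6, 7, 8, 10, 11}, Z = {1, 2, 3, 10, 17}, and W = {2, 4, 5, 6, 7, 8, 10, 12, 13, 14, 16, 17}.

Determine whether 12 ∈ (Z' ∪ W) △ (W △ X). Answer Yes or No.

12 ∉ Z, so 12 ∈ Z'
12 ∈ Z' and 12 ∈ W, so 12 ∈ Z' ∪ W
12 ∈ W and 12 ∉ X, so 12 ∈ W △ X
12 ∈ (Z' ∪ W) and 12 ∈ (W △ X), so 12 ∉ (Z' ∪ W) △ (W △ X)

No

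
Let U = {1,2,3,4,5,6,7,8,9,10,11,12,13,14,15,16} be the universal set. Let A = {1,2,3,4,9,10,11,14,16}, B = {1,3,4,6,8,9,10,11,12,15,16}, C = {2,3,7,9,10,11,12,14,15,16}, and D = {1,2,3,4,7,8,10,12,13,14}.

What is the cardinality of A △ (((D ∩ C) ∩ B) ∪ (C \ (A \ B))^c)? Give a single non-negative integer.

D ∩ C = {2,3,7,10,12,14}
(D ∩ C) ∩ B = {3,10,12}
A \ B = {2,14}
C \ (A \ B) = {3,7,9,10,11,12,15,16}
(C \ (A \ B))^c = {1,2,4,5,6,8,13,14}
((D ∩ C) ∩ B) ∪ (C \ (A \ B))^c = {1,2,3,4,5,6,8,10,12,13,14}
A △ (((D ∩ C) ∩ B) ∪ (C \ (A \ B))^c) = {5,6,8,9,11,12,13,16}
|A △ (((D ∩ C) ∩ B) ∪ (C \ (A \ B))^c)| = 8

8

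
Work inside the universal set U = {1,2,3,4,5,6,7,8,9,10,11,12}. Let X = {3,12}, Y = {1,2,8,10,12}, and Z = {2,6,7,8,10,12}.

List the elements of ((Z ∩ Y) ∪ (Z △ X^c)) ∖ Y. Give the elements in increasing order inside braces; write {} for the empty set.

Z ∩ Y = {2,8,10,12}
X^c = {1,2,4,5,6,7,8,9,10,11}
Z △ X^c = {1,4,5,9,11,12}
(Z ∩ Y) ∪ (Z △ X^c) = {1,2,4,5,8,9,10,11,12}
((Z ∩ Y) ∪ (Z △ X^c)) ∖ Y = {4,5,9,11}

{4,5,9,11}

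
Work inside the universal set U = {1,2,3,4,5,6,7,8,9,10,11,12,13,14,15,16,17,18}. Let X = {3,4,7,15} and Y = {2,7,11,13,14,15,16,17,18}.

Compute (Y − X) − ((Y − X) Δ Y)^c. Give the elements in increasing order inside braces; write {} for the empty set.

{}

Y − X = {2,11,13,14,16,17,18}
(Y − X) Δ Y = {7,15}
((Y − X) Δ Y)^c = {1,2,3,4,5,6,8,9,10,11,12,13,14,16,17,18}
(Y − X) − ((Y − X) Δ Y)^c = {}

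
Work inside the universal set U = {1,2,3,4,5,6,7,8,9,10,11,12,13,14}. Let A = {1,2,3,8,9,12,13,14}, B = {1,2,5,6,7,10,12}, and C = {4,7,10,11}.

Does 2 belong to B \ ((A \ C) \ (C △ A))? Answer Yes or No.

2 ∈ A and 2 ∉ C, so 2 ∈ A \ C
2 ∉ C and 2 ∈ A, so 2 ∈ C △ A
2 ∈ (A \ C) and 2 ∈ (C △ A), so 2 ∉ (A \ C) \ (C △ A)
2 ∈ B and 2 ∉ ((A \ C) \ (C △ A)), so 2 ∈ B \ ((A \ C) \ (C △ A))

Yes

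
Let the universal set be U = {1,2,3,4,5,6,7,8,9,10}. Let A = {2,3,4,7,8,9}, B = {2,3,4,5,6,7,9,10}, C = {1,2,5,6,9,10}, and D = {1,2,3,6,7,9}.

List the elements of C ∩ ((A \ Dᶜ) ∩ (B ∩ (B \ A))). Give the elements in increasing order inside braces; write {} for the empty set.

{}

Dᶜ = {4,5,8,10}
A \ Dᶜ = {2,3,7,9}
B \ A = {5,6,10}
B ∩ (B \ A) = {5,6,10}
(A \ Dᶜ) ∩ (B ∩ (B \ A)) = {}
C ∩ ((A \ Dᶜ) ∩ (B ∩ (B \ A))) = {}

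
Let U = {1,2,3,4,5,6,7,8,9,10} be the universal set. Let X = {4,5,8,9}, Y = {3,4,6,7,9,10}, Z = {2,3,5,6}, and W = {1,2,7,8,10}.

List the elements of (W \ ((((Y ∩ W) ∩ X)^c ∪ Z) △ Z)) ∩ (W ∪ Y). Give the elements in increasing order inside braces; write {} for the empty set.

Y ∩ W = {7,10}
(Y ∩ W) ∩ X = {}
((Y ∩ W) ∩ X)^c = {1,2,3,4,5,6,7,8,9,10}
((Y ∩ W) ∩ X)^c ∪ Z = {1,2,3,4,5,6,7,8,9,10}
(((Y ∩ W) ∩ X)^c ∪ Z) △ Z = {1,4,7,8,9,10}
W \ ((((Y ∩ W) ∩ X)^c ∪ Z) △ Z) = {2}
W ∪ Y = {1,2,3,4,6,7,8,9,10}
(W \ ((((Y ∩ W) ∩ X)^c ∪ Z) △ Z)) ∩ (W ∪ Y) = {2}

{2}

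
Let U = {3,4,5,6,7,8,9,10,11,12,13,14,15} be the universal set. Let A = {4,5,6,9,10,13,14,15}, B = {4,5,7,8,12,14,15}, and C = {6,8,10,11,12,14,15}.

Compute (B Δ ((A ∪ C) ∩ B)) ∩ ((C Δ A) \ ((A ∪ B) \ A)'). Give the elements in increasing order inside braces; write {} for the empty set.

{}

A ∪ C = {4,5,6,8,9,10,11,12,13,14,15}
(A ∪ C) ∩ B = {4,5,8,12,14,15}
B Δ ((A ∪ C) ∩ B) = {7}
C Δ A = {4,5,8,9,11,12,13}
A ∪ B = {4,5,6,7,8,9,10,12,13,14,15}
(A ∪ B) \ A = {7,8,12}
((A ∪ B) \ A)' = {3,4,5,6,9,10,11,13,14,15}
(C Δ A) \ ((A ∪ B) \ A)' = {8,12}
(B Δ ((A ∪ C) ∩ B)) ∩ ((C Δ A) \ ((A ∪ B) \ A)') = {}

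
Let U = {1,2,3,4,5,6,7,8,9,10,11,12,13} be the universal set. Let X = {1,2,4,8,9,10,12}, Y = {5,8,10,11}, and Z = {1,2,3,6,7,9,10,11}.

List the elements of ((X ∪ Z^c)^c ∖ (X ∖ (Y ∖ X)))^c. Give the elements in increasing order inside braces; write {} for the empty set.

Z^c = {4,5,8,12,13}
X ∪ Z^c = {1,2,4,5,8,9,10,12,13}
(X ∪ Z^c)^c = {3,6,7,11}
Y ∖ X = {5,11}
X ∖ (Y ∖ X) = {1,2,4,8,9,10,12}
(X ∪ Z^c)^c ∖ (X ∖ (Y ∖ X)) = {3,6,7,11}
((X ∪ Z^c)^c ∖ (X ∖ (Y ∖ X)))^c = {1,2,4,5,8,9,10,12,13}

{1,2,4,5,8,9,10,12,13}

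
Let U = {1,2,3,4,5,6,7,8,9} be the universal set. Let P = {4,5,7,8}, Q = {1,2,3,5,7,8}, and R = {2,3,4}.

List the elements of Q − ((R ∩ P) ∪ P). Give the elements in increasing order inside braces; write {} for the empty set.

R ∩ P = {4}
(R ∩ P) ∪ P = {4,5,7,8}
Q − ((R ∩ P) ∪ P) = {1,2,3}

{1,2,3}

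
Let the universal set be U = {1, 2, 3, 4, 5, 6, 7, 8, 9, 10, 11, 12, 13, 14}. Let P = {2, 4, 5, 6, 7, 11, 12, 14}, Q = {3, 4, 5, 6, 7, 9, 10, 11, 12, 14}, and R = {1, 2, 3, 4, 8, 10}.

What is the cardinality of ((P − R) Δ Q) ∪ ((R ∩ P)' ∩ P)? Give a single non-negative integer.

10

P − R = {5, 6, 7, 11, 12, 14}
(P − R) Δ Q = {3, 4, 9, 10}
R ∩ P = {2, 4}
(R ∩ P)' = {1, 3, 5, 6, 7, 8, 9, 10, 11, 12, 13, 14}
(R ∩ P)' ∩ P = {5, 6, 7, 11, 12, 14}
((P − R) Δ Q) ∪ ((R ∩ P)' ∩ P) = {3, 4, 5, 6, 7, 9, 10, 11, 12, 14}
|((P − R) Δ Q) ∪ ((R ∩ P)' ∩ P)| = 10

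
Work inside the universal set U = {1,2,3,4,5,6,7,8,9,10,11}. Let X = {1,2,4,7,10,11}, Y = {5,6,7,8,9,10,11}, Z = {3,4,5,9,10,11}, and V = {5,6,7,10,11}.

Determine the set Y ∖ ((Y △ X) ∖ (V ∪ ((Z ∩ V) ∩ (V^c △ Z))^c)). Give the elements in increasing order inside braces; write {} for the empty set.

{5,6,7,8,9,10,11}

Y △ X = {1,2,4,5,6,8,9}
Z ∩ V = {5,10,11}
V^c = {1,2,3,4,8,9}
V^c △ Z = {1,2,5,8,10,11}
(Z ∩ V) ∩ (V^c △ Z) = {5,10,11}
((Z ∩ V) ∩ (V^c △ Z))^c = {1,2,3,4,6,7,8,9}
V ∪ ((Z ∩ V) ∩ (V^c △ Z))^c = {1,2,3,4,5,6,7,8,9,10,11}
(Y △ X) ∖ (V ∪ ((Z ∩ V) ∩ (V^c △ Z))^c) = {}
Y ∖ ((Y △ X) ∖ (V ∪ ((Z ∩ V) ∩ (V^c △ Z))^c)) = {5,6,7,8,9,10,11}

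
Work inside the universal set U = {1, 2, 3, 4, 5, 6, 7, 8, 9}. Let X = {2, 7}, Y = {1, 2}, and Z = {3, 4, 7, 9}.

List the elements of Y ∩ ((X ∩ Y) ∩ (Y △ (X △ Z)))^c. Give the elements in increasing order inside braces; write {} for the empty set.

{1, 2}

X ∩ Y = {2}
X △ Z = {2, 3, 4, 9}
Y △ (X △ Z) = {1, 3, 4, 9}
(X ∩ Y) ∩ (Y △ (X △ Z)) = {}
((X ∩ Y) ∩ (Y △ (X △ Z)))^c = {1, 2, 3, 4, 5, 6, 7, 8, 9}
Y ∩ ((X ∩ Y) ∩ (Y △ (X △ Z)))^c = {1, 2}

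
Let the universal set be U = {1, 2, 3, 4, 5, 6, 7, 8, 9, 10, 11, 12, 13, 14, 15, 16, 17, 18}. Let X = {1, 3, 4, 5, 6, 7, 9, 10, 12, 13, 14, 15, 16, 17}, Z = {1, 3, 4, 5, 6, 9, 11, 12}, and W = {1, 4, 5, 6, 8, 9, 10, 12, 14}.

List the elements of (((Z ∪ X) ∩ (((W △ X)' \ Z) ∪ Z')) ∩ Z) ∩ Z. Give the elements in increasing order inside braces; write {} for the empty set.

Z ∪ X = {1, 3, 4, 5, 6, 7, 9, 10, 11, 12, 13, 14, 15, 16, 17}
W △ X = {3, 7, 8, 13, 15, 16, 17}
(W △ X)' = {1, 2, 4, 5, 6, 9, 10, 11, 12, 14, 18}
(W △ X)' \ Z = {2, 10, 14, 18}
Z' = {2, 7, 8, 10, 13, 14, 15, 16, 17, 18}
((W △ X)' \ Z) ∪ Z' = {2, 7, 8, 10, 13, 14, 15, 16, 17, 18}
(Z ∪ X) ∩ (((W △ X)' \ Z) ∪ Z') = {7, 10, 13, 14, 15, 16, 17}
((Z ∪ X) ∩ (((W △ X)' \ Z) ∪ Z')) ∩ Z = {}
(((Z ∪ X) ∩ (((W △ X)' \ Z) ∪ Z')) ∩ Z) ∩ Z = {}

{}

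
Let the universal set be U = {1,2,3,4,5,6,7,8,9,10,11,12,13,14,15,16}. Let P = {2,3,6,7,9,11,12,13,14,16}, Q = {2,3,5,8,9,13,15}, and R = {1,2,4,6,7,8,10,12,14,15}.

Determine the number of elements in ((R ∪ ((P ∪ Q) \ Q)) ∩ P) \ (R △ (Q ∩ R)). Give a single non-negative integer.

P ∪ Q = {2,3,5,6,7,8,9,11,12,13,14,15,16}
(P ∪ Q) \ Q = {6,7,11,12,14,16}
R ∪ ((P ∪ Q) \ Q) = {1,2,4,6,7,8,10,11,12,14,15,16}
(R ∪ ((P ∪ Q) \ Q)) ∩ P = {2,6,7,11,12,14,16}
Q ∩ R = {2,8,15}
R △ (Q ∩ R) = {1,4,6,7,10,12,14}
((R ∪ ((P ∪ Q) \ Q)) ∩ P) \ (R △ (Q ∩ R)) = {2,11,16}
|((R ∪ ((P ∪ Q) \ Q)) ∩ P) \ (R △ (Q ∩ R))| = 3

3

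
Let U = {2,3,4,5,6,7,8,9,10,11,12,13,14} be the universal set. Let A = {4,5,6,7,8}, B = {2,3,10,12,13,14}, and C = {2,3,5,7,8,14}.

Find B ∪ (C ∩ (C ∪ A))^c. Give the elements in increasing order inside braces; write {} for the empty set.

C ∪ A = {2,3,4,5,6,7,8,14}
C ∩ (C ∪ A) = {2,3,5,7,8,14}
(C ∩ (C ∪ A))^c = {4,6,9,10,11,12,13}
B ∪ (C ∩ (C ∪ A))^c = {2,3,4,6,9,10,11,12,13,14}

{2,3,4,6,9,10,11,12,13,14}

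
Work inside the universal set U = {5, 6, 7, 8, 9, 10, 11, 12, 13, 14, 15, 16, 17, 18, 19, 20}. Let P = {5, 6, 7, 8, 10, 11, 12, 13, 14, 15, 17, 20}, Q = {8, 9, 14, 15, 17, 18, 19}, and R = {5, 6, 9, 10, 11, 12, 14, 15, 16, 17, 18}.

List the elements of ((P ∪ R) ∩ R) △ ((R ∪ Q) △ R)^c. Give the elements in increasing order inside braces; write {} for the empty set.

P ∪ R = {5, 6, 7, 8, 9, 10, 11, 12, 13, 14, 15, 16, 17, 18, 20}
(P ∪ R) ∩ R = {5, 6, 9, 10, 11, 12, 14, 15, 16, 17, 18}
R ∪ Q = {5, 6, 8, 9, 10, 11, 12, 14, 15, 16, 17, 18, 19}
(R ∪ Q) △ R = {8, 19}
((R ∪ Q) △ R)^c = {5, 6, 7, 9, 10, 11, 12, 13, 14, 15, 16, 17, 18, 20}
((P ∪ R) ∩ R) △ ((R ∪ Q) △ R)^c = {7, 13, 20}

{7, 13, 20}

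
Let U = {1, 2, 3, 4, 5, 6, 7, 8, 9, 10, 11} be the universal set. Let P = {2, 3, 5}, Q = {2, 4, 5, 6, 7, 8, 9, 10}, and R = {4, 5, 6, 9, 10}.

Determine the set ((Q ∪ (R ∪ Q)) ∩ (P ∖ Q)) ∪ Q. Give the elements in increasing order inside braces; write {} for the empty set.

R ∪ Q = {2, 4, 5, 6, 7, 8, 9, 10}
Q ∪ (R ∪ Q) = {2, 4, 5, 6, 7, 8, 9, 10}
P ∖ Q = {3}
(Q ∪ (R ∪ Q)) ∩ (P ∖ Q) = {}
((Q ∪ (R ∪ Q)) ∩ (P ∖ Q)) ∪ Q = {2, 4, 5, 6, 7, 8, 9, 10}

{2, 4, 5, 6, 7, 8, 9, 10}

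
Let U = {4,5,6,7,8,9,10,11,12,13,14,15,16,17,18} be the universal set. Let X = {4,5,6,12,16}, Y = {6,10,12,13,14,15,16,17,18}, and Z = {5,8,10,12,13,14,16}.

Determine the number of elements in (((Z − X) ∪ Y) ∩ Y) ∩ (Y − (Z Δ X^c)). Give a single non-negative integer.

4

Z − X = {8,10,13,14}
(Z − X) ∪ Y = {6,8,10,12,13,14,15,16,17,18}
((Z − X) ∪ Y) ∩ Y = {6,10,12,13,14,15,16,17,18}
X^c = {7,8,9,10,11,13,14,15,17,18}
Z Δ X^c = {5,7,9,11,12,15,16,17,18}
Y − (Z Δ X^c) = {6,10,13,14}
(((Z − X) ∪ Y) ∩ Y) ∩ (Y − (Z Δ X^c)) = {6,10,13,14}
|(((Z − X) ∪ Y) ∩ Y) ∩ (Y − (Z Δ X^c))| = 4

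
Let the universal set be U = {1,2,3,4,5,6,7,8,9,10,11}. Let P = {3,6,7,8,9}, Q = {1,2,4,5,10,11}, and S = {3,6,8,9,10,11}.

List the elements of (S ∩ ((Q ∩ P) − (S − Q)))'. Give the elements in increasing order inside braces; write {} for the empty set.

{1,2,3,4,5,6,7,8,9,10,11}

Q ∩ P = {}
S − Q = {3,6,8,9}
(Q ∩ P) − (S − Q) = {}
S ∩ ((Q ∩ P) − (S − Q)) = {}
(S ∩ ((Q ∩ P) − (S − Q)))' = {1,2,3,4,5,6,7,8,9,10,11}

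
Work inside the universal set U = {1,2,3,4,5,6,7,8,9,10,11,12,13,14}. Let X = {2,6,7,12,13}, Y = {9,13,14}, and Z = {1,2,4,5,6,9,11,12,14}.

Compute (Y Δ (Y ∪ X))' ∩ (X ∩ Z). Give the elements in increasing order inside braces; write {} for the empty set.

Y ∪ X = {2,6,7,9,12,13,14}
Y Δ (Y ∪ X) = {2,6,7,12}
(Y Δ (Y ∪ X))' = {1,3,4,5,8,9,10,11,13,14}
X ∩ Z = {2,6,12}
(Y Δ (Y ∪ X))' ∩ (X ∩ Z) = {}

{}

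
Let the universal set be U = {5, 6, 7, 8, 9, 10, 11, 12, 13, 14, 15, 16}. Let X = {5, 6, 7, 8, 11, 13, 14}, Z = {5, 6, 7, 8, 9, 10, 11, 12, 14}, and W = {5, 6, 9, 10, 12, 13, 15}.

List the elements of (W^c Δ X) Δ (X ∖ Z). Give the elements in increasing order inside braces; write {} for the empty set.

{5, 6, 16}

W^c = {7, 8, 11, 14, 16}
W^c Δ X = {5, 6, 13, 16}
X ∖ Z = {13}
(W^c Δ X) Δ (X ∖ Z) = {5, 6, 16}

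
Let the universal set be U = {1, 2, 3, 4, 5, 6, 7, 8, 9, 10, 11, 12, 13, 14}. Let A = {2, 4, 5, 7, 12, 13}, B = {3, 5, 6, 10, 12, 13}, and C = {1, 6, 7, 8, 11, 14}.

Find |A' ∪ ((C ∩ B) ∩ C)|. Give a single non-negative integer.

A' = {1, 3, 6, 8, 9, 10, 11, 14}
C ∩ B = {6}
(C ∩ B) ∩ C = {6}
A' ∪ ((C ∩ B) ∩ C) = {1, 3, 6, 8, 9, 10, 11, 14}
|A' ∪ ((C ∩ B) ∩ C)| = 8

8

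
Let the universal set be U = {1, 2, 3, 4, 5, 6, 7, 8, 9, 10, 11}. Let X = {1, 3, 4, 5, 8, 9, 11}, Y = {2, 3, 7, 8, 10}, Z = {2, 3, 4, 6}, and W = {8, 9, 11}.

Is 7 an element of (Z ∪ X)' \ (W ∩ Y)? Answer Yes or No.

Yes

7 ∉ Z and 7 ∉ X, so 7 ∉ Z ∪ X
7 ∈ (Z ∪ X)' since 7 ∉ (Z ∪ X)
7 ∉ W and 7 ∈ Y, so 7 ∉ W ∩ Y
7 ∈ (Z ∪ X)' and 7 ∉ (W ∩ Y), so 7 ∈ (Z ∪ X)' \ (W ∩ Y)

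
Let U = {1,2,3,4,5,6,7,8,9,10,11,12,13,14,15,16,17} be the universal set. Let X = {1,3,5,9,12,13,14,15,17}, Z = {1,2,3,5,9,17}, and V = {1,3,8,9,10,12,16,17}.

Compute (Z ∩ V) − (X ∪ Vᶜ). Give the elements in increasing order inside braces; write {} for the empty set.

Z ∩ V = {1,3,9,17}
Vᶜ = {2,4,5,6,7,11,13,14,15}
X ∪ Vᶜ = {1,2,3,4,5,6,7,9,11,12,13,14,15,17}
(Z ∩ V) − (X ∪ Vᶜ) = {}

{}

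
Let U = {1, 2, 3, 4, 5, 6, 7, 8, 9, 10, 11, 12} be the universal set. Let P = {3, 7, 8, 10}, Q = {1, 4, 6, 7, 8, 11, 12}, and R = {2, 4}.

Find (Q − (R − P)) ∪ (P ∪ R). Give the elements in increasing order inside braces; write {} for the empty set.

R − P = {2, 4}
Q − (R − P) = {1, 6, 7, 8, 11, 12}
P ∪ R = {2, 3, 4, 7, 8, 10}
(Q − (R − P)) ∪ (P ∪ R) = {1, 2, 3, 4, 6, 7, 8, 10, 11, 12}

{1, 2, 3, 4, 6, 7, 8, 10, 11, 12}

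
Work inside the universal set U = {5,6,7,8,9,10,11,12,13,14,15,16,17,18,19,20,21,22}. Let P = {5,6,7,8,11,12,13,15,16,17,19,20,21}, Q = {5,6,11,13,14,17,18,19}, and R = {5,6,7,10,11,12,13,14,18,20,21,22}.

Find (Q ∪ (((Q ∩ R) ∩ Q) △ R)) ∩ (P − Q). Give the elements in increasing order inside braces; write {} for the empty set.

{7,12,20,21}

Q ∩ R = {5,6,11,13,14,18}
(Q ∩ R) ∩ Q = {5,6,11,13,14,18}
((Q ∩ R) ∩ Q) △ R = {7,10,12,20,21,22}
Q ∪ (((Q ∩ R) ∩ Q) △ R) = {5,6,7,10,11,12,13,14,17,18,19,20,21,22}
P − Q = {7,8,12,15,16,20,21}
(Q ∪ (((Q ∩ R) ∩ Q) △ R)) ∩ (P − Q) = {7,12,20,21}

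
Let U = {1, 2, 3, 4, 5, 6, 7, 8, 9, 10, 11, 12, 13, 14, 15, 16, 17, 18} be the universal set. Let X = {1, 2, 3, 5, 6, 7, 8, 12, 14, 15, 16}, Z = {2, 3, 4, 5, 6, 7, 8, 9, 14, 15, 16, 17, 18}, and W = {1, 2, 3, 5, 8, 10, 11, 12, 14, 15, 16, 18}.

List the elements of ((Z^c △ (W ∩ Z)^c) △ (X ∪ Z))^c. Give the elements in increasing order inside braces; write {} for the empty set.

{4, 6, 7, 9, 10, 11, 13, 17}

Z^c = {1, 10, 11, 12, 13}
W ∩ Z = {2, 3, 5, 8, 14, 15, 16, 18}
(W ∩ Z)^c = {1, 4, 6, 7, 9, 10, 11, 12, 13, 17}
Z^c △ (W ∩ Z)^c = {4, 6, 7, 9, 17}
X ∪ Z = {1, 2, 3, 4, 5, 6, 7, 8, 9, 12, 14, 15, 16, 17, 18}
(Z^c △ (W ∩ Z)^c) △ (X ∪ Z) = {1, 2, 3, 5, 8, 12, 14, 15, 16, 18}
((Z^c △ (W ∩ Z)^c) △ (X ∪ Z))^c = {4, 6, 7, 9, 10, 11, 13, 17}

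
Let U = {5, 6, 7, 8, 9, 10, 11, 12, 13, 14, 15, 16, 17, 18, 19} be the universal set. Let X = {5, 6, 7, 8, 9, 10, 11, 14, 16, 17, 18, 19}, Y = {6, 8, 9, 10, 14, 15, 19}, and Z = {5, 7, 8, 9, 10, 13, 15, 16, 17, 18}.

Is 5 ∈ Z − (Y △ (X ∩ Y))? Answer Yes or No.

Yes

5 ∈ X and 5 ∉ Y, so 5 ∉ X ∩ Y
5 ∉ Y and 5 ∉ (X ∩ Y), so 5 ∉ Y △ (X ∩ Y)
5 ∈ Z and 5 ∉ (Y △ (X ∩ Y)), so 5 ∈ Z − (Y △ (X ∩ Y))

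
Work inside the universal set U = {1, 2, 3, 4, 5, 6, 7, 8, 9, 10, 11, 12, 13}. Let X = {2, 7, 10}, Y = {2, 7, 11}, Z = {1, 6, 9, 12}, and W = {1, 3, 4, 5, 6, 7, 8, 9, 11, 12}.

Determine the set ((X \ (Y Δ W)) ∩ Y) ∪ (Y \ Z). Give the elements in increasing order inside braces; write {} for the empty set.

Y Δ W = {1, 2, 3, 4, 5, 6, 8, 9, 12}
X \ (Y Δ W) = {7, 10}
(X \ (Y Δ W)) ∩ Y = {7}
Y \ Z = {2, 7, 11}
((X \ (Y Δ W)) ∩ Y) ∪ (Y \ Z) = {2, 7, 11}

{2, 7, 11}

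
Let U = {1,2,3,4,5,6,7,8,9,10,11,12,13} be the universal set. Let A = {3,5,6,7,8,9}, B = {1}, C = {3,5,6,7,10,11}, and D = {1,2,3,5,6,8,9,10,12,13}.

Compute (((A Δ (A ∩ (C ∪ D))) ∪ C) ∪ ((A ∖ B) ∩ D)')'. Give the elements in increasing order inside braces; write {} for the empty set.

C ∪ D = {1,2,3,5,6,7,8,9,10,11,12,13}
A ∩ (C ∪ D) = {3,5,6,7,8,9}
A Δ (A ∩ (C ∪ D)) = {}
(A Δ (A ∩ (C ∪ D))) ∪ C = {3,5,6,7,10,11}
A ∖ B = {3,5,6,7,8,9}
(A ∖ B) ∩ D = {3,5,6,8,9}
((A ∖ B) ∩ D)' = {1,2,4,7,10,11,12,13}
((A Δ (A ∩ (C ∪ D))) ∪ C) ∪ ((A ∖ B) ∩ D)' = {1,2,3,4,5,6,7,10,11,12,13}
(((A Δ (A ∩ (C ∪ D))) ∪ C) ∪ ((A ∖ B) ∩ D)')' = {8,9}

{8,9}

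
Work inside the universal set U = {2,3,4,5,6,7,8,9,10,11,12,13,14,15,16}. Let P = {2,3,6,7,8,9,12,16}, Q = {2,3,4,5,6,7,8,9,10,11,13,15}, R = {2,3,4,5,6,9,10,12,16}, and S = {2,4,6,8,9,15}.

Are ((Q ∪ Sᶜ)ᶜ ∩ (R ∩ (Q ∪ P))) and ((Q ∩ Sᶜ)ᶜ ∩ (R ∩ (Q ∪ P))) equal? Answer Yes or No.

No

Sᶜ = {3,5,7,10,11,12,13,14,16}
Q ∪ Sᶜ = {2,3,4,5,6,7,8,9,10,11,12,13,14,15,16}
(Q ∪ Sᶜ)ᶜ = {}
Q ∪ P = {2,3,4,5,6,7,8,9,10,11,12,13,15,16}
R ∩ (Q ∪ P) = {2,3,4,5,6,9,10,12,16}
(Q ∪ Sᶜ)ᶜ ∩ (R ∩ (Q ∪ P)) = {}
Q ∩ Sᶜ = {3,5,7,10,11,13}
(Q ∩ Sᶜ)ᶜ = {2,4,6,8,9,12,14,15,16}
(Q ∩ Sᶜ)ᶜ ∩ (R ∩ (Q ∪ P)) = {2,4,6,9,12,16}
2 ∈ (Q ∩ Sᶜ)ᶜ ∩ (R ∩ (Q ∪ P)) but 2 ∉ (Q ∪ Sᶜ)ᶜ ∩ (R ∩ (Q ∪ P)), so they differ.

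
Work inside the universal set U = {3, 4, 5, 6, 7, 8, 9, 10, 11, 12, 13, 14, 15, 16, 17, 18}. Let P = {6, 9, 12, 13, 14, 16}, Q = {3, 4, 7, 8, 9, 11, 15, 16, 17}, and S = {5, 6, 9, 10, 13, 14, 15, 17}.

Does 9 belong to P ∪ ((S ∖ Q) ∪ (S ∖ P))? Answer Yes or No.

9 ∈ S and 9 ∈ Q, so 9 ∉ S ∖ Q
9 ∈ S and 9 ∈ P, so 9 ∉ S ∖ P
9 ∉ (S ∖ Q) and 9 ∉ (S ∖ P), so 9 ∉ (S ∖ Q) ∪ (S ∖ P)
9 ∈ P and 9 ∉ ((S ∖ Q) ∪ (S ∖ P)), so 9 ∈ P ∪ ((S ∖ Q) ∪ (S ∖ P))

Yes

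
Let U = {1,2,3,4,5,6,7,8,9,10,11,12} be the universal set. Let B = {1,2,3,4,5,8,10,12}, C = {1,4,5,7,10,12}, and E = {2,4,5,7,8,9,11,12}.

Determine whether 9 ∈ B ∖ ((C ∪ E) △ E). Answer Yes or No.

9 ∉ C and 9 ∈ E, so 9 ∈ C ∪ E
9 ∈ (C ∪ E) and 9 ∈ E, so 9 ∉ (C ∪ E) △ E
9 ∉ B and 9 ∉ ((C ∪ E) △ E), so 9 ∉ B ∖ ((C ∪ E) △ E)

No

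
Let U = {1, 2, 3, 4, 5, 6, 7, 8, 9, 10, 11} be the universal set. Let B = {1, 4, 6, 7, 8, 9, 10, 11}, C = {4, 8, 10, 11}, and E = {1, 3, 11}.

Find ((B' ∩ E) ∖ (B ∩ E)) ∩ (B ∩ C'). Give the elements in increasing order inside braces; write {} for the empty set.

B' = {2, 3, 5}
B' ∩ E = {3}
B ∩ E = {1, 11}
(B' ∩ E) ∖ (B ∩ E) = {3}
C' = {1, 2, 3, 5, 6, 7, 9}
B ∩ C' = {1, 6, 7, 9}
((B' ∩ E) ∖ (B ∩ E)) ∩ (B ∩ C') = {}

{}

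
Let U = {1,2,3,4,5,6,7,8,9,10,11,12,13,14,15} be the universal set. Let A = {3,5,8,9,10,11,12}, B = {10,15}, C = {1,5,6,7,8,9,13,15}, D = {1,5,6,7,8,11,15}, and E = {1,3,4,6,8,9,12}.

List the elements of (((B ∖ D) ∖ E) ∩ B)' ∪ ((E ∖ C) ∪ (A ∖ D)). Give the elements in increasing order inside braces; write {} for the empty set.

{1,2,3,4,5,6,7,8,9,10,11,12,13,14,15}

B ∖ D = {10}
(B ∖ D) ∖ E = {10}
((B ∖ D) ∖ E) ∩ B = {10}
(((B ∖ D) ∖ E) ∩ B)' = {1,2,3,4,5,6,7,8,9,11,12,13,14,15}
E ∖ C = {3,4,12}
A ∖ D = {3,9,10,12}
(E ∖ C) ∪ (A ∖ D) = {3,4,9,10,12}
(((B ∖ D) ∖ E) ∩ B)' ∪ ((E ∖ C) ∪ (A ∖ D)) = {1,2,3,4,5,6,7,8,9,10,11,12,13,14,15}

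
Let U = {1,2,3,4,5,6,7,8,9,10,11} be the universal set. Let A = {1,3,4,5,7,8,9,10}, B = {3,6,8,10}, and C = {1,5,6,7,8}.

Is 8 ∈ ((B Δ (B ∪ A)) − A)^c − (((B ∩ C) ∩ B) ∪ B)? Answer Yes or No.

No

8 ∈ B and 8 ∈ A, so 8 ∈ B ∪ A
8 ∈ B and 8 ∈ (B ∪ A), so 8 ∉ B Δ (B ∪ A)
8 ∉ (B Δ (B ∪ A)) and 8 ∈ A, so 8 ∉ (B Δ (B ∪ A)) − A
8 ∈ ((B Δ (B ∪ A)) − A)^c since 8 ∉ ((B Δ (B ∪ A)) − A)
8 ∈ B and 8 ∈ C, so 8 ∈ B ∩ C
8 ∈ (B ∩ C) and 8 ∈ B, so 8 ∈ (B ∩ C) ∩ B
8 ∈ ((B ∩ C) ∩ B) and 8 ∈ B, so 8 ∈ ((B ∩ C) ∩ B) ∪ B
8 ∈ ((B Δ (B ∪ A)) − A)^c and 8 ∈ (((B ∩ C) ∩ B) ∪ B), so 8 ∉ ((B Δ (B ∪ A)) − A)^c − (((B ∩ C) ∩ B) ∪ B)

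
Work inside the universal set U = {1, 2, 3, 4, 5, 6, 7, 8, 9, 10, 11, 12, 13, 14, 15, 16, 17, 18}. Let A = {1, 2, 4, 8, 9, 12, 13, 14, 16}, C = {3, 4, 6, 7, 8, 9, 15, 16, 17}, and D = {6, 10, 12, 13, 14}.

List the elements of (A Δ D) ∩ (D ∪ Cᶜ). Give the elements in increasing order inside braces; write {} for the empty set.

{1, 2, 6, 10}

A Δ D = {1, 2, 4, 6, 8, 9, 10, 16}
Cᶜ = {1, 2, 5, 10, 11, 12, 13, 14, 18}
D ∪ Cᶜ = {1, 2, 5, 6, 10, 11, 12, 13, 14, 18}
(A Δ D) ∩ (D ∪ Cᶜ) = {1, 2, 6, 10}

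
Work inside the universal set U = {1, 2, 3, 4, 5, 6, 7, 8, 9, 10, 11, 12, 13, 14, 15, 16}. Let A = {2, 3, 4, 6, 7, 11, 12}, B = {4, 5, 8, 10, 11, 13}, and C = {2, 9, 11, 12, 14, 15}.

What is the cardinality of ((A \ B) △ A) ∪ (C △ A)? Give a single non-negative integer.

A \ B = {2, 3, 6, 7, 12}
(A \ B) △ A = {4, 11}
C △ A = {3, 4, 6, 7, 9, 14, 15}
((A \ B) △ A) ∪ (C △ A) = {3, 4, 6, 7, 9, 11, 14, 15}
|((A \ B) △ A) ∪ (C △ A)| = 8

8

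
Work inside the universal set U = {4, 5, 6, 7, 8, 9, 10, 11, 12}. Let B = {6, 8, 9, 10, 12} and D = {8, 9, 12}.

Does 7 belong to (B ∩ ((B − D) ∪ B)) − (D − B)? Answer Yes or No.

No

7 ∉ B and 7 ∉ D, so 7 ∉ B − D
7 ∉ (B − D) and 7 ∉ B, so 7 ∉ (B − D) ∪ B
7 ∉ B and 7 ∉ ((B − D) ∪ B), so 7 ∉ B ∩ ((B − D) ∪ B)
7 ∉ D and 7 ∉ B, so 7 ∉ D − B
7 ∉ (B ∩ ((B − D) ∪ B)) and 7 ∉ (D − B), so 7 ∉ (B ∩ ((B − D) ∪ B)) − (D − B)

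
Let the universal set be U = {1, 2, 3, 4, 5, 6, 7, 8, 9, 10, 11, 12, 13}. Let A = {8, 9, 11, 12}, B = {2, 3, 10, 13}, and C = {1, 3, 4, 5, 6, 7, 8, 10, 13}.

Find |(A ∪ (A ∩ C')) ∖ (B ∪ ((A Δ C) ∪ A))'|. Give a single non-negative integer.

C' = {2, 9, 11, 12}
A ∩ C' = {9, 11, 12}
A ∪ (A ∩ C') = {8, 9, 11, 12}
A Δ C = {1, 3, 4, 5, 6, 7, 9, 10, 11, 12, 13}
(A Δ C) ∪ A = {1, 3, 4, 5, 6, 7, 8, 9, 10, 11, 12, 13}
B ∪ ((A Δ C) ∪ A) = {1, 2, 3, 4, 5, 6, 7, 8, 9, 10, 11, 12, 13}
(B ∪ ((A Δ C) ∪ A))' = {}
(A ∪ (A ∩ C')) ∖ (B ∪ ((A Δ C) ∪ A))' = {8, 9, 11, 12}
|(A ∪ (A ∩ C')) ∖ (B ∪ ((A Δ C) ∪ A))'| = 4

4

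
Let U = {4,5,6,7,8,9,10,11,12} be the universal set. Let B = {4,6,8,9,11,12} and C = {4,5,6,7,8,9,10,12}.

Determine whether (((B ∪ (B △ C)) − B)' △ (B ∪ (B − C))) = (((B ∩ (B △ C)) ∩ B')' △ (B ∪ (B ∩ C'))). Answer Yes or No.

No

B △ C = {5,7,10,11}
B ∪ (B △ C) = {4,5,6,7,8,9,10,11,12}
(B ∪ (B △ C)) − B = {5,7,10}
((B ∪ (B △ C)) − B)' = {4,6,8,9,11,12}
B − C = {11}
B ∪ (B − C) = {4,6,8,9,11,12}
((B ∪ (B △ C)) − B)' △ (B ∪ (B − C)) = {}
B ∩ (B △ C) = {11}
B' = {5,7,10}
(B ∩ (B △ C)) ∩ B' = {}
((B ∩ (B △ C)) ∩ B')' = {4,5,6,7,8,9,10,11,12}
C' = {11}
B ∩ C' = {11}
B ∪ (B ∩ C') = {4,6,8,9,11,12}
((B ∩ (B △ C)) ∩ B')' △ (B ∪ (B ∩ C')) = {5,7,10}
5 ∈ ((B ∩ (B △ C)) ∩ B')' △ (B ∪ (B ∩ C')) but 5 ∉ ((B ∪ (B △ C)) − B)' △ (B ∪ (B − C)), so they differ.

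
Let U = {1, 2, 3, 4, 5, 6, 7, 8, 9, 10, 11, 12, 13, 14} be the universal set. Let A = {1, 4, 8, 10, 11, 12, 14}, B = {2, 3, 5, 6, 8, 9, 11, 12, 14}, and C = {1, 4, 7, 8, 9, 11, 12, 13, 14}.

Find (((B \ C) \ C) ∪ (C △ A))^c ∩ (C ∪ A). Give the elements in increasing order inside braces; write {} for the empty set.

{1, 4, 8, 11, 12, 14}

B \ C = {2, 3, 5, 6}
(B \ C) \ C = {2, 3, 5, 6}
C △ A = {7, 9, 10, 13}
((B \ C) \ C) ∪ (C △ A) = {2, 3, 5, 6, 7, 9, 10, 13}
(((B \ C) \ C) ∪ (C △ A))^c = {1, 4, 8, 11, 12, 14}
C ∪ A = {1, 4, 7, 8, 9, 10, 11, 12, 13, 14}
(((B \ C) \ C) ∪ (C △ A))^c ∩ (C ∪ A) = {1, 4, 8, 11, 12, 14}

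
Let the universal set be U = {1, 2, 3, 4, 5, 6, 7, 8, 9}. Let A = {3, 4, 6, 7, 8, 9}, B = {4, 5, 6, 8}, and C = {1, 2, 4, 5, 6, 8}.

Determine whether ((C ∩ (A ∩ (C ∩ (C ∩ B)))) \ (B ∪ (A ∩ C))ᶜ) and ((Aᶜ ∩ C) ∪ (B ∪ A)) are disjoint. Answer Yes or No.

C ∩ B = {4, 5, 6, 8}
C ∩ (C ∩ B) = {4, 5, 6, 8}
A ∩ (C ∩ (C ∩ B)) = {4, 6, 8}
C ∩ (A ∩ (C ∩ (C ∩ B))) = {4, 6, 8}
A ∩ C = {4, 6, 8}
B ∪ (A ∩ C) = {4, 5, 6, 8}
(B ∪ (A ∩ C))ᶜ = {1, 2, 3, 7, 9}
(C ∩ (A ∩ (C ∩ (C ∩ B)))) \ (B ∪ (A ∩ C))ᶜ = {4, 6, 8}
Aᶜ = {1, 2, 5}
Aᶜ ∩ C = {1, 2, 5}
B ∪ A = {3, 4, 5, 6, 7, 8, 9}
(Aᶜ ∩ C) ∪ (B ∪ A) = {1, 2, 3, 4, 5, 6, 7, 8, 9}
4 lies in both, so they are not disjoint.

No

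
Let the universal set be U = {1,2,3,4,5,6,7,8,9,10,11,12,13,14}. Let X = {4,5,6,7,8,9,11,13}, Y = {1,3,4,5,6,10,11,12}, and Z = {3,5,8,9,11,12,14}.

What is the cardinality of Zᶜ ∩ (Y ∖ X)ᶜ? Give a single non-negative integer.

Zᶜ = {1,2,4,6,7,10,13}
Y ∖ X = {1,3,10,12}
(Y ∖ X)ᶜ = {2,4,5,6,7,8,9,11,13,14}
Zᶜ ∩ (Y ∖ X)ᶜ = {2,4,6,7,13}
|Zᶜ ∩ (Y ∖ X)ᶜ| = 5

5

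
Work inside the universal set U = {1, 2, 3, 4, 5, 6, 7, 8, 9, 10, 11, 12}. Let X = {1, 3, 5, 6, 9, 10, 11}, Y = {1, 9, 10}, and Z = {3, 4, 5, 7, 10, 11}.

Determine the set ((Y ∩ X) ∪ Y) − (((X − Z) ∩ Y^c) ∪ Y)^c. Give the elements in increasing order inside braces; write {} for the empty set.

{1, 9, 10}

Y ∩ X = {1, 9, 10}
(Y ∩ X) ∪ Y = {1, 9, 10}
X − Z = {1, 6, 9}
Y^c = {2, 3, 4, 5, 6, 7, 8, 11, 12}
(X − Z) ∩ Y^c = {6}
((X − Z) ∩ Y^c) ∪ Y = {1, 6, 9, 10}
(((X − Z) ∩ Y^c) ∪ Y)^c = {2, 3, 4, 5, 7, 8, 11, 12}
((Y ∩ X) ∪ Y) − (((X − Z) ∩ Y^c) ∪ Y)^c = {1, 9, 10}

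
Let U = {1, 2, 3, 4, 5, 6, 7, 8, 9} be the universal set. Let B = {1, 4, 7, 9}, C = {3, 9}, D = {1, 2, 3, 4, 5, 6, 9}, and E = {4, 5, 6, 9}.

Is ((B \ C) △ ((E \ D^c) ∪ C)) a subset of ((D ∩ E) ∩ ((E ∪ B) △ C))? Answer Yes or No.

No

B \ C = {1, 4, 7}
D^c = {7, 8}
E \ D^c = {4, 5, 6, 9}
(E \ D^c) ∪ C = {3, 4, 5, 6, 9}
(B \ C) △ ((E \ D^c) ∪ C) = {1, 3, 5, 6, 7, 9}
D ∩ E = {4, 5, 6, 9}
E ∪ B = {1, 4, 5, 6, 7, 9}
(E ∪ B) △ C = {1, 3, 4, 5, 6, 7}
(D ∩ E) ∩ ((E ∪ B) △ C) = {4, 5, 6}
1 ∈ (B \ C) △ ((E \ D^c) ∪ C) but 1 ∉ (D ∩ E) ∩ ((E ∪ B) △ C), so the inclusion fails.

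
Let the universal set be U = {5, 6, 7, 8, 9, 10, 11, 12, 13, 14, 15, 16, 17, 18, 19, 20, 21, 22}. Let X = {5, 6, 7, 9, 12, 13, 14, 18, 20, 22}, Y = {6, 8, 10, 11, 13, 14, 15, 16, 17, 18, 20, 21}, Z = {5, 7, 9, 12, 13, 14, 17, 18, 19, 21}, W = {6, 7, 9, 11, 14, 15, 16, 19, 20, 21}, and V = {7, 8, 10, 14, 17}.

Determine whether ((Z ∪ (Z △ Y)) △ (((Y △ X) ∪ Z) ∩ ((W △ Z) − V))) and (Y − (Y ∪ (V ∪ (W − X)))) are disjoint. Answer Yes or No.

Yes

Z △ Y = {5, 6, 7, 8, 9, 10, 11, 12, 15, 16, 19, 20}
Z ∪ (Z △ Y) = {5, 6, 7, 8, 9, 10, 11, 12, 13, 14, 15, 16, 17, 18, 19, 20, 21}
Y △ X = {5, 7, 8, 9, 10, 11, 12, 15, 16, 17, 21, 22}
(Y △ X) ∪ Z = {5, 7, 8, 9, 10, 11, 12, 13, 14, 15, 16, 17, 18, 19, 21, 22}
W △ Z = {5, 6, 11, 12, 13, 15, 16, 17, 18, 20}
(W △ Z) − V = {5, 6, 11, 12, 13, 15, 16, 18, 20}
((Y △ X) ∪ Z) ∩ ((W △ Z) − V) = {5, 11, 12, 13, 15, 16, 18}
(Z ∪ (Z △ Y)) △ (((Y △ X) ∪ Z) ∩ ((W △ Z) − V)) = {6, 7, 8, 9, 10, 14, 17, 19, 20, 21}
W − X = {11, 15, 16, 19, 21}
V ∪ (W − X) = {7, 8, 10, 11, 14, 15, 16, 17, 19, 21}
Y ∪ (V ∪ (W − X)) = {6, 7, 8, 10, 11, 13, 14, 15, 16, 17, 18, 19, 20, 21}
Y − (Y ∪ (V ∪ (W − X))) = {}
{6, 7, 8, 9, 10, 14, 17, 19, 20, 21} and {} share no elements.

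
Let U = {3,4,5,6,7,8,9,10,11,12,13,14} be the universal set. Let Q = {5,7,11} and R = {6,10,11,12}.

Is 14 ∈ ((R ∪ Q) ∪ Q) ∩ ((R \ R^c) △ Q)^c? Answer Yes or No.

14 ∉ R and 14 ∉ Q, so 14 ∉ R ∪ Q
14 ∉ (R ∪ Q) and 14 ∉ Q, so 14 ∉ (R ∪ Q) ∪ Q
14 ∉ R, so 14 ∈ R^c
14 ∉ R and 14 ∈ R^c, so 14 ∉ R \ R^c
14 ∉ (R \ R^c) and 14 ∉ Q, so 14 ∉ (R \ R^c) △ Q
14 ∈ ((R \ R^c) △ Q)^c since 14 ∉ ((R \ R^c) △ Q)
14 ∉ ((R ∪ Q) ∪ Q) and 14 ∈ ((R \ R^c) △ Q)^c, so 14 ∉ ((R ∪ Q) ∪ Q) ∩ ((R \ R^c) △ Q)^c

No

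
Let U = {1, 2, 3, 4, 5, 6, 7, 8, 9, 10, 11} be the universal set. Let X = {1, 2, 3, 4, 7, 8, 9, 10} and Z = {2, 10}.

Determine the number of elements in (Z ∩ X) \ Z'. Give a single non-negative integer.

2

Z ∩ X = {2, 10}
Z' = {1, 3, 4, 5, 6, 7, 8, 9, 11}
(Z ∩ X) \ Z' = {2, 10}
|(Z ∩ X) \ Z'| = 2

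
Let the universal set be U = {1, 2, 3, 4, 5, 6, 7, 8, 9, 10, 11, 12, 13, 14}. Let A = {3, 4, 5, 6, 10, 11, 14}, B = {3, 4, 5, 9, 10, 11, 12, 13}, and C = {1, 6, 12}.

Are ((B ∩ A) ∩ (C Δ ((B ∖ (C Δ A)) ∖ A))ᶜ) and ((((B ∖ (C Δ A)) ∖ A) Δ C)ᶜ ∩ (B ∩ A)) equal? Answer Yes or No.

B ∩ A = {3, 4, 5, 10, 11}
C Δ A = {1, 3, 4, 5, 10, 11, 12, 14}
B ∖ (C Δ A) = {9, 13}
(B ∖ (C Δ A)) ∖ A = {9, 13}
C Δ ((B ∖ (C Δ A)) ∖ A) = {1, 6, 9, 12, 13}
(C Δ ((B ∖ (C Δ A)) ∖ A))ᶜ = {2, 3, 4, 5, 7, 8, 10, 11, 14}
(B ∩ A) ∩ (C Δ ((B ∖ (C Δ A)) ∖ A))ᶜ = {3, 4, 5, 10, 11}
((B ∖ (C Δ A)) ∖ A) Δ C = {1, 6, 9, 12, 13}
(((B ∖ (C Δ A)) ∖ A) Δ C)ᶜ = {2, 3, 4, 5, 7, 8, 10, 11, 14}
(((B ∖ (C Δ A)) ∖ A) Δ C)ᶜ ∩ (B ∩ A) = {3, 4, 5, 10, 11}
Both equal {3, 4, 5, 10, 11}, so (B ∩ A) ∩ (C Δ ((B ∖ (C Δ A)) ∖ A))ᶜ = (((B ∖ (C Δ A)) ∖ A) Δ C)ᶜ ∩ (B ∩ A).

Yes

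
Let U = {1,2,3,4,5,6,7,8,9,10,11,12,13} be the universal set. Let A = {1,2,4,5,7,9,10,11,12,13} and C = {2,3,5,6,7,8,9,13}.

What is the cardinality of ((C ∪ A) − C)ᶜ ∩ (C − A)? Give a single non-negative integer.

3

C ∪ A = {1,2,3,4,5,6,7,8,9,10,11,12,13}
(C ∪ A) − C = {1,4,10,11,12}
((C ∪ A) − C)ᶜ = {2,3,5,6,7,8,9,13}
C − A = {3,6,8}
((C ∪ A) − C)ᶜ ∩ (C − A) = {3,6,8}
|((C ∪ A) − C)ᶜ ∩ (C − A)| = 3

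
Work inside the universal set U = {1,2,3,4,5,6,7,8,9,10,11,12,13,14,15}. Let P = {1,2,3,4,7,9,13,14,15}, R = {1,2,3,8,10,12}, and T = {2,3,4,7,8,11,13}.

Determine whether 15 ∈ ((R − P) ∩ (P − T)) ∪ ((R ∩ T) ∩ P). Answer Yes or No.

15 ∉ R and 15 ∈ P, so 15 ∉ R − P
15 ∈ P and 15 ∉ T, so 15 ∈ P − T
15 ∉ (R − P) and 15 ∈ (P − T), so 15 ∉ (R − P) ∩ (P − T)
15 ∉ R and 15 ∉ T, so 15 ∉ R ∩ T
15 ∉ (R ∩ T) and 15 ∈ P, so 15 ∉ (R ∩ T) ∩ P
15 ∉ ((R − P) ∩ (P − T)) and 15 ∉ ((R ∩ T) ∩ P), so 15 ∉ ((R − P) ∩ (P − T)) ∪ ((R ∩ T) ∩ P)

No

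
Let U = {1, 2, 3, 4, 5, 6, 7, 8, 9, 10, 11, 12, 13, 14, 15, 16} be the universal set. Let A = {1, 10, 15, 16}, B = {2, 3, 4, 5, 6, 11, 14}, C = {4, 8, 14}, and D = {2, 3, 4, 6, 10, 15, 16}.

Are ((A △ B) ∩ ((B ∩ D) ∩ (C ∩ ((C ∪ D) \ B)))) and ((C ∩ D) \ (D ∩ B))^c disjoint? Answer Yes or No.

A △ B = {1, 2, 3, 4, 5, 6, 10, 11, 14, 15, 16}
B ∩ D = {2, 3, 4, 6}
C ∪ D = {2, 3, 4, 6, 8, 10, 14, 15, 16}
(C ∪ D) \ B = {8, 10, 15, 16}
C ∩ ((C ∪ D) \ B) = {8}
(B ∩ D) ∩ (C ∩ ((C ∪ D) \ B)) = {}
(A △ B) ∩ ((B ∩ D) ∩ (C ∩ ((C ∪ D) \ B))) = {}
C ∩ D = {4}
D ∩ B = {2, 3, 4, 6}
(C ∩ D) \ (D ∩ B) = {}
((C ∩ D) \ (D ∩ B))^c = {1, 2, 3, 4, 5, 6, 7, 8, 9, 10, 11, 12, 13, 14, 15, 16}
{} and {1, 2, 3, 4, 5, 6, 7, 8, 9, 10, 11, 12, 13, 14, 15, 16} share no elements.

Yes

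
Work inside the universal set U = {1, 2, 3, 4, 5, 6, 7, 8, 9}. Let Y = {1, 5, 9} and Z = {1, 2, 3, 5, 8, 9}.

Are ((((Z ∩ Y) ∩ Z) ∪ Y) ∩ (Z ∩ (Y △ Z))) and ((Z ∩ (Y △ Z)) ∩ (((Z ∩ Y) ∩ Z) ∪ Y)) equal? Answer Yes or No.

Z ∩ Y = {1, 5, 9}
(Z ∩ Y) ∩ Z = {1, 5, 9}
((Z ∩ Y) ∩ Z) ∪ Y = {1, 5, 9}
Y △ Z = {2, 3, 8}
Z ∩ (Y △ Z) = {2, 3, 8}
(((Z ∩ Y) ∩ Z) ∪ Y) ∩ (Z ∩ (Y △ Z)) = {}
(Z ∩ (Y △ Z)) ∩ (((Z ∩ Y) ∩ Z) ∪ Y) = {}
Both equal {}, so (((Z ∩ Y) ∩ Z) ∪ Y) ∩ (Z ∩ (Y △ Z)) = (Z ∩ (Y △ Z)) ∩ (((Z ∩ Y) ∩ Z) ∪ Y).

Yes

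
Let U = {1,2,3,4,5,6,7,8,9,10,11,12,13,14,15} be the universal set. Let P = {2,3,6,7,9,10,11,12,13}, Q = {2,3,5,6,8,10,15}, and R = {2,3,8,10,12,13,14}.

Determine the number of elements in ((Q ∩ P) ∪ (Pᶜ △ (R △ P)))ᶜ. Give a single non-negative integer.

4

Q ∩ P = {2,3,6,10}
Pᶜ = {1,4,5,8,14,15}
R △ P = {6,7,8,9,11,14}
Pᶜ △ (R △ P) = {1,4,5,6,7,9,11,15}
(Q ∩ P) ∪ (Pᶜ △ (R △ P)) = {1,2,3,4,5,6,7,9,10,11,15}
((Q ∩ P) ∪ (Pᶜ △ (R △ P)))ᶜ = {8,12,13,14}
|((Q ∩ P) ∪ (Pᶜ △ (R △ P)))ᶜ| = 4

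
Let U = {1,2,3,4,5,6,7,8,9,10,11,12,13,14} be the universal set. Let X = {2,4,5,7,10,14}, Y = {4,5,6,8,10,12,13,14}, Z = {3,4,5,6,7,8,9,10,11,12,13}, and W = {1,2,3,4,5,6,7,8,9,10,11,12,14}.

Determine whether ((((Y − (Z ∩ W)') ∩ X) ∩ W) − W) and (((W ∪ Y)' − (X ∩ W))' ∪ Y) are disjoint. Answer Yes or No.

Z ∩ W = {3,4,5,6,7,8,9,10,11,12}
(Z ∩ W)' = {1,2,13,14}
Y − (Z ∩ W)' = {4,5,6,8,10,12}
(Y − (Z ∩ W)') ∩ X = {4,5,10}
((Y − (Z ∩ W)') ∩ X) ∩ W = {4,5,10}
(((Y − (Z ∩ W)') ∩ X) ∩ W) − W = {}
W ∪ Y = {1,2,3,4,5,6,7,8,9,10,11,12,13,14}
(W ∪ Y)' = {}
X ∩ W = {2,4,5,7,10,14}
(W ∪ Y)' − (X ∩ W) = {}
((W ∪ Y)' − (X ∩ W))' = {1,2,3,4,5,6,7,8,9,10,11,12,13,14}
((W ∪ Y)' − (X ∩ W))' ∪ Y = {1,2,3,4,5,6,7,8,9,10,11,12,13,14}
{} and {1,2,3,4,5,6,7,8,9,10,11,12,13,14} share no elements.

Yes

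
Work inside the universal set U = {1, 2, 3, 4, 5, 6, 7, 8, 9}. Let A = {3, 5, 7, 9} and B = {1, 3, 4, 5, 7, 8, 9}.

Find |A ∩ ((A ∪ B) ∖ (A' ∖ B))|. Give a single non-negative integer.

4

A ∪ B = {1, 3, 4, 5, 7, 8, 9}
A' = {1, 2, 4, 6, 8}
A' ∖ B = {2, 6}
(A ∪ B) ∖ (A' ∖ B) = {1, 3, 4, 5, 7, 8, 9}
A ∩ ((A ∪ B) ∖ (A' ∖ B)) = {3, 5, 7, 9}
|A ∩ ((A ∪ B) ∖ (A' ∖ B))| = 4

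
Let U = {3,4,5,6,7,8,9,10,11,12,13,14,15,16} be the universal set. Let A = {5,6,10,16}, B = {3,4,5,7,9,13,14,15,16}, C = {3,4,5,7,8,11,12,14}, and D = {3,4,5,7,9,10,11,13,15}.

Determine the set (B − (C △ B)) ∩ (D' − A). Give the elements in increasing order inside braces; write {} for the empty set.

C △ B = {8,9,11,12,13,15,16}
B − (C △ B) = {3,4,5,7,14}
D' = {6,8,12,14,16}
D' − A = {8,12,14}
(B − (C △ B)) ∩ (D' − A) = {14}

{14}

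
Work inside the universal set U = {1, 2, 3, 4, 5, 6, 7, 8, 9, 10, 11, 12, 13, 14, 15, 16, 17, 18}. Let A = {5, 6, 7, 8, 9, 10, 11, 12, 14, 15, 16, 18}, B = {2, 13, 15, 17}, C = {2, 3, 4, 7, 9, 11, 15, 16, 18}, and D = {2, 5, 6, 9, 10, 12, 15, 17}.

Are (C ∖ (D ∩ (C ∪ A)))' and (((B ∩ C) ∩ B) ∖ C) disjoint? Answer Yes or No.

Yes

C ∪ A = {2, 3, 4, 5, 6, 7, 8, 9, 10, 11, 12, 14, 15, 16, 18}
D ∩ (C ∪ A) = {2, 5, 6, 9, 10, 12, 15}
C ∖ (D ∩ (C ∪ A)) = {3, 4, 7, 11, 16, 18}
(C ∖ (D ∩ (C ∪ A)))' = {1, 2, 5, 6, 8, 9, 10, 12, 13, 14, 15, 17}
B ∩ C = {2, 15}
(B ∩ C) ∩ B = {2, 15}
((B ∩ C) ∩ B) ∖ C = {}
{1, 2, 5, 6, 8, 9, 10, 12, 13, 14, 15, 17} and {} share no elements.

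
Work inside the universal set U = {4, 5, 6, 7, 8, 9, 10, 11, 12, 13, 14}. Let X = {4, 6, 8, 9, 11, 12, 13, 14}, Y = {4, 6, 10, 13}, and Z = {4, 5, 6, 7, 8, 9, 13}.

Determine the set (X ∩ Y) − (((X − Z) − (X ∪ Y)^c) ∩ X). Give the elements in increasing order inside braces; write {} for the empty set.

{4, 6, 13}

X ∩ Y = {4, 6, 13}
X − Z = {11, 12, 14}
X ∪ Y = {4, 6, 8, 9, 10, 11, 12, 13, 14}
(X ∪ Y)^c = {5, 7}
(X − Z) − (X ∪ Y)^c = {11, 12, 14}
((X − Z) − (X ∪ Y)^c) ∩ X = {11, 12, 14}
(X ∩ Y) − (((X − Z) − (X ∪ Y)^c) ∩ X) = {4, 6, 13}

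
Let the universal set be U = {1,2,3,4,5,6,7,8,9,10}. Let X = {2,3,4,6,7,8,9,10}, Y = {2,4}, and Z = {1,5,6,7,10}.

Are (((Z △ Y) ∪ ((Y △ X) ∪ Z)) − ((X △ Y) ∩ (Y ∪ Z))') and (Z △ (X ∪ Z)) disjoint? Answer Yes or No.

Z △ Y = {1,2,4,5,6,7,10}
Y △ X = {3,6,7,8,9,10}
(Y △ X) ∪ Z = {1,3,5,6,7,8,9,10}
(Z △ Y) ∪ ((Y △ X) ∪ Z) = {1,2,3,4,5,6,7,8,9,10}
X △ Y = {3,6,7,8,9,10}
Y ∪ Z = {1,2,4,5,6,7,10}
(X △ Y) ∩ (Y ∪ Z) = {6,7,10}
((X △ Y) ∩ (Y ∪ Z))' = {1,2,3,4,5,8,9}
((Z △ Y) ∪ ((Y △ X) ∪ Z)) − ((X △ Y) ∩ (Y ∪ Z))' = {6,7,10}
X ∪ Z = {1,2,3,4,5,6,7,8,9,10}
Z △ (X ∪ Z) = {2,3,4,8,9}
{6,7,10} and {2,3,4,8,9} share no elements.

Yes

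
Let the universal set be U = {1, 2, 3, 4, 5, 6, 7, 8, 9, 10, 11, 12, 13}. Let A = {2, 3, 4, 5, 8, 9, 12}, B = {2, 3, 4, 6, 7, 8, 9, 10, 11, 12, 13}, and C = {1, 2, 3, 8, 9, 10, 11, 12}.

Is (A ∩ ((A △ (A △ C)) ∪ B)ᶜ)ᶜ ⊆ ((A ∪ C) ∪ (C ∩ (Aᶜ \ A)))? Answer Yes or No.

No

A △ C = {1, 4, 5, 10, 11}
A △ (A △ C) = {1, 2, 3, 8, 9, 10, 11, 12}
(A △ (A △ C)) ∪ B = {1, 2, 3, 4, 6, 7, 8, 9, 10, 11, 12, 13}
((A △ (A △ C)) ∪ B)ᶜ = {5}
A ∩ ((A △ (A △ C)) ∪ B)ᶜ = {5}
(A ∩ ((A △ (A △ C)) ∪ B)ᶜ)ᶜ = {1, 2, 3, 4, 6, 7, 8, 9, 10, 11, 12, 13}
A ∪ C = {1, 2, 3, 4, 5, 8, 9, 10, 11, 12}
Aᶜ = {1, 6, 7, 10, 11, 13}
Aᶜ \ A = {1, 6, 7, 10, 11, 13}
C ∩ (Aᶜ \ A) = {1, 10, 11}
(A ∪ C) ∪ (C ∩ (Aᶜ \ A)) = {1, 2, 3, 4, 5, 8, 9, 10, 11, 12}
6 ∈ (A ∩ ((A △ (A △ C)) ∪ B)ᶜ)ᶜ but 6 ∉ (A ∪ C) ∪ (C ∩ (Aᶜ \ A)), so the inclusion fails.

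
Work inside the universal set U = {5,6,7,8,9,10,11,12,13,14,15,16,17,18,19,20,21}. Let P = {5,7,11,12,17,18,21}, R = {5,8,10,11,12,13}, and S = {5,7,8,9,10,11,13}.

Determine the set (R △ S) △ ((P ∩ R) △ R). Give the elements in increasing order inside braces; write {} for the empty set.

{7,8,9,10,12,13}

R △ S = {7,9,12}
P ∩ R = {5,11,12}
(P ∩ R) △ R = {8,10,13}
(R △ S) △ ((P ∩ R) △ R) = {7,8,9,10,12,13}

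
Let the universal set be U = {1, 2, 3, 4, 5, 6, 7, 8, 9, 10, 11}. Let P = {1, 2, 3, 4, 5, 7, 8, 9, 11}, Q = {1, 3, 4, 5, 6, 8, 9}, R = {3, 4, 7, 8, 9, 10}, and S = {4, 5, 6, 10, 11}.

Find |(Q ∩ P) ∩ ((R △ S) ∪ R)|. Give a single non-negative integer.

Q ∩ P = {1, 3, 4, 5, 8, 9}
R △ S = {3, 5, 6, 7, 8, 9, 11}
(R △ S) ∪ R = {3, 4, 5, 6, 7, 8, 9, 10, 11}
(Q ∩ P) ∩ ((R △ S) ∪ R) = {3, 4, 5, 8, 9}
|(Q ∩ P) ∩ ((R △ S) ∪ R)| = 5

5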